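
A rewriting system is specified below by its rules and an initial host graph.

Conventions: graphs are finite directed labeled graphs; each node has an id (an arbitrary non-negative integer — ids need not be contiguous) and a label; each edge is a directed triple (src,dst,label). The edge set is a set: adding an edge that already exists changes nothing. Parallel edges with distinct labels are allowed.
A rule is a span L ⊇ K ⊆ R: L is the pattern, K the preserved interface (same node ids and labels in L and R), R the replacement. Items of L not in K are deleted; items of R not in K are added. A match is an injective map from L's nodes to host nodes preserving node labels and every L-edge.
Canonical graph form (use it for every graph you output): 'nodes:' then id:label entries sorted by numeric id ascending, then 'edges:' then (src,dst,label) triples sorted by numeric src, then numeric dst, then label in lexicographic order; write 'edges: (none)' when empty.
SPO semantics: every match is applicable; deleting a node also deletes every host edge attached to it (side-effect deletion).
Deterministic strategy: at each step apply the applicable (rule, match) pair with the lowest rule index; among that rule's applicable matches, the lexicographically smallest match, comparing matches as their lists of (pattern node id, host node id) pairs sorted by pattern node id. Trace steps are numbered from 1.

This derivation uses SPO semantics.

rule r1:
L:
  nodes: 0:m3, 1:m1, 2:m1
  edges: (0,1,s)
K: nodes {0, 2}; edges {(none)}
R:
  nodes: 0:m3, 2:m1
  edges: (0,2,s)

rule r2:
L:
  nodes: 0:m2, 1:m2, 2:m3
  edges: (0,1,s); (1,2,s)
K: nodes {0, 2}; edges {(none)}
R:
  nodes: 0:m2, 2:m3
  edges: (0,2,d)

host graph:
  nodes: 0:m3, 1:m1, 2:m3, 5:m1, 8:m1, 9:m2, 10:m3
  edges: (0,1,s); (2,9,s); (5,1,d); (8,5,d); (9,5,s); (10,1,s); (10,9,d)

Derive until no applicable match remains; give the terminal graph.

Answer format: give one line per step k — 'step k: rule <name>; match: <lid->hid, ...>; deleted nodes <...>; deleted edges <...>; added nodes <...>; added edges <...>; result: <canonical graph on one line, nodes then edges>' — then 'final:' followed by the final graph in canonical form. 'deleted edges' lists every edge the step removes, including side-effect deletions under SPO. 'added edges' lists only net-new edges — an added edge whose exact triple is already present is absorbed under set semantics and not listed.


step 1: rule r1; match: 0->0, 1->1, 2->5; deleted nodes 1; deleted edges (0,1,s); (5,1,d); (10,1,s); added nodes (none); added edges (0,5,s); result: nodes: 0:m3, 2:m3, 5:m1, 8:m1, 9:m2, 10:m3 edges: (0,5,s); (2,9,s); (8,5,d); (9,5,s); (10,9,d)
step 2: rule r1; match: 0->0, 1->5, 2->8; deleted nodes 5; deleted edges (0,5,s); (8,5,d); (9,5,s); added nodes (none); added edges (0,8,s); result: nodes: 0:m3, 2:m3, 8:m1, 9:m2, 10:m3 edges: (0,8,s); (2,9,s); (10,9,d)
final:
nodes: 0:m3, 2:m3, 8:m1, 9:m2, 10:m3
edges: (0,8,s); (2,9,s); (10,9,d)


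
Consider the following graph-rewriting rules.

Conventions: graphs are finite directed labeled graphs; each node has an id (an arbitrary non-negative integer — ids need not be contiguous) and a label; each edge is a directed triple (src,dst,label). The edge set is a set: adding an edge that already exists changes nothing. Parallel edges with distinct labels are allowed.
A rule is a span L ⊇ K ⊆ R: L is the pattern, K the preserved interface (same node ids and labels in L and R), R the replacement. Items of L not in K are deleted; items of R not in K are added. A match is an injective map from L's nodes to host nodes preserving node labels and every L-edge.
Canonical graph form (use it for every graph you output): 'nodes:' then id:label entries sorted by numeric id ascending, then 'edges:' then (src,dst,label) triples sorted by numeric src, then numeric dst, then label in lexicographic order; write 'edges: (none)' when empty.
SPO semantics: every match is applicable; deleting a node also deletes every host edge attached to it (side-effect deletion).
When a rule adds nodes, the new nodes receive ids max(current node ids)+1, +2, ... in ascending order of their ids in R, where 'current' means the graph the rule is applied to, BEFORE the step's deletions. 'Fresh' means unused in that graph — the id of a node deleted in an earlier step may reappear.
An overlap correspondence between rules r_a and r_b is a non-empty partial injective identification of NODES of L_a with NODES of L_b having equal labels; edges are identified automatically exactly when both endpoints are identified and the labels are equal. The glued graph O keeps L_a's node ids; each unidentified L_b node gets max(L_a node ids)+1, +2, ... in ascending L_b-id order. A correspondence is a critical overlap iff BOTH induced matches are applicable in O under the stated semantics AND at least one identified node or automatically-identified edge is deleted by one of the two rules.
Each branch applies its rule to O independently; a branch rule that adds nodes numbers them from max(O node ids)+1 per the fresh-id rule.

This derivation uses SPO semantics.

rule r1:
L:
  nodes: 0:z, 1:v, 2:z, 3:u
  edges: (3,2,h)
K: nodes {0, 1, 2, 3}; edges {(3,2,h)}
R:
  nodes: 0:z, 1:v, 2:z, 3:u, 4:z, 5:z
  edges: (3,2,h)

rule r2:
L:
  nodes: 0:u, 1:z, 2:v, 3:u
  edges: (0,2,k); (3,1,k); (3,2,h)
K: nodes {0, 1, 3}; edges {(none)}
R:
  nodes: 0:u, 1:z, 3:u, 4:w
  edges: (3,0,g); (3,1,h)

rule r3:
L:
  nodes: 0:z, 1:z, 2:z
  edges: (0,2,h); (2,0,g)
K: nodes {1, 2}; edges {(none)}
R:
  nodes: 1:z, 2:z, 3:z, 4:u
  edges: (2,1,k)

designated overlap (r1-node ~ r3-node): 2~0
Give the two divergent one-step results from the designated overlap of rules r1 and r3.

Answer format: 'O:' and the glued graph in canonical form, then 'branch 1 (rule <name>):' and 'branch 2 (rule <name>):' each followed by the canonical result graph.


O:
nodes: 0:z, 1:v, 2:z, 3:u, 4:z, 5:z
edges: (2,5,h); (3,2,h); (5,2,g)
branch 1 (rule r1):
nodes: 0:z, 1:v, 2:z, 3:u, 4:z, 5:z, 6:z, 7:z
edges: (2,5,h); (3,2,h); (5,2,g)
branch 2 (rule r3):
nodes: 0:z, 1:v, 3:u, 4:z, 5:z, 6:z, 7:u
edges: (5,4,k)


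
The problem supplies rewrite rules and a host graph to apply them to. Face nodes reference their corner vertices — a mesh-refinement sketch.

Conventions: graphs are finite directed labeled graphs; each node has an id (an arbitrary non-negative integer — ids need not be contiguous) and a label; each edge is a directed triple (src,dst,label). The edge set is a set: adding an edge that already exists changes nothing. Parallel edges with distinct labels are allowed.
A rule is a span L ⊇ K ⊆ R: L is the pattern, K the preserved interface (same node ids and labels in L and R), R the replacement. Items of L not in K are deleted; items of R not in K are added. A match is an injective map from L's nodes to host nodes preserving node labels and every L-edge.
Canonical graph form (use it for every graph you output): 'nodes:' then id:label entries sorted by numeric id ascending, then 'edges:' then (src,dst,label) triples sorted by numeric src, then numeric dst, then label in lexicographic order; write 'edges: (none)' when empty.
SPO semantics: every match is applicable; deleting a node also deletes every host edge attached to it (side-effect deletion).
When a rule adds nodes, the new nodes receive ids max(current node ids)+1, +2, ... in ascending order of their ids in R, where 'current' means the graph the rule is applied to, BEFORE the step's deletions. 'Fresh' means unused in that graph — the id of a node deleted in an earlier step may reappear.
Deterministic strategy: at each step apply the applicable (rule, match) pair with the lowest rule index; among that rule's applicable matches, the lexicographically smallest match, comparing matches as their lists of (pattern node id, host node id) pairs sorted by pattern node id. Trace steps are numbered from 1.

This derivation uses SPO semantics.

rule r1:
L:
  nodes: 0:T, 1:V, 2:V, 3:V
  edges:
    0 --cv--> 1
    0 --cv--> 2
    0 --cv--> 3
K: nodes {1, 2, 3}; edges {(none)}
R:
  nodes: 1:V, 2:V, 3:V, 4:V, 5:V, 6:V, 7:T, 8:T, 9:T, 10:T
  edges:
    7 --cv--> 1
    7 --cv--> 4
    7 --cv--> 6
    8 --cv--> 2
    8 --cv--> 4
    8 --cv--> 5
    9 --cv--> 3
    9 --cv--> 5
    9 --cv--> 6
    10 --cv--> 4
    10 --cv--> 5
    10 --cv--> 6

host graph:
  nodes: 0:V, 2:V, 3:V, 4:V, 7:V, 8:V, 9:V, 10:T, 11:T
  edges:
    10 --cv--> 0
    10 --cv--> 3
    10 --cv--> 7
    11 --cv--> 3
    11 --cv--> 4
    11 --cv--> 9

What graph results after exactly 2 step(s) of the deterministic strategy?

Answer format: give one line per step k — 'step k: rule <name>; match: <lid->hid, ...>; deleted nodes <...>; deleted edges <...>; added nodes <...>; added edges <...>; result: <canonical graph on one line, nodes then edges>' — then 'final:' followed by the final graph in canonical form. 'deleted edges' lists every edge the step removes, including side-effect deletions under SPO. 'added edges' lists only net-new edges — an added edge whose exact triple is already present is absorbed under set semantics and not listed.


step 1: rule r1; match: 0->10, 1->0, 2->3, 3->7; deleted nodes 10; deleted edges (10,0,cv); (10,3,cv); (10,7,cv); added nodes 12, 13, 14, 15, 16, 17, 18; added edges (15,0,cv); (15,12,cv); (15,14,cv); (16,3,cv); (16,12,cv); (16,13,cv); (17,7,cv); (17,13,cv); (17,14,cv); (18,12,cv); (18,13,cv); (18,14,cv); result: nodes: 0:V, 2:V, 3:V, 4:V, 7:V, 8:V, 9:V, 11:T, 12:V, 13:V, 14:V, 15:T, 16:T, 17:T, 18:T edges: (11,3,cv); (11,4,cv); (11,9,cv); (15,0,cv); (15,12,cv); (15,14,cv); (16,3,cv); (16,12,cv); (16,13,cv); (17,7,cv); (17,13,cv); (17,14,cv); (18,12,cv); (18,13,cv); (18,14,cv)
step 2: rule r1; match: 0->11, 1->3, 2->4, 3->9; deleted nodes 11; deleted edges (11,3,cv); (11,4,cv); (11,9,cv); added nodes 19, 20, 21, 22, 23, 24, 25; added edges (22,3,cv); (22,19,cv); (22,21,cv); (23,4,cv); (23,19,cv); (23,20,cv); (24,9,cv); (24,20,cv); (24,21,cv); (25,19,cv); (25,20,cv); (25,21,cv); result: nodes: 0:V, 2:V, 3:V, 4:V, 7:V, 8:V, 9:V, 12:V, 13:V, 14:V, 15:T, 16:T, 17:T, 18:T, 19:V, 20:V, 21:V, 22:T, 23:T, 24:T, 25:T edges: (15,0,cv); (15,12,cv); (15,14,cv); (16,3,cv); (16,12,cv); (16,13,cv); (17,7,cv); (17,13,cv); (17,14,cv); (18,12,cv); (18,13,cv); (18,14,cv); (22,3,cv); (22,19,cv); (22,21,cv); (23,4,cv); (23,19,cv); (23,20,cv); (24,9,cv); (24,20,cv); (24,21,cv); (25,19,cv); (25,20,cv); (25,21,cv)
final:
nodes: 0:V, 2:V, 3:V, 4:V, 7:V, 8:V, 9:V, 12:V, 13:V, 14:V, 15:T, 16:T, 17:T, 18:T, 19:V, 20:V, 21:V, 22:T, 23:T, 24:T, 25:T
edges: (15,0,cv); (15,12,cv); (15,14,cv); (16,3,cv); (16,12,cv); (16,13,cv); (17,7,cv); (17,13,cv); (17,14,cv); (18,12,cv); (18,13,cv); (18,14,cv); (22,3,cv); (22,19,cv); (22,21,cv); (23,4,cv); (23,19,cv); (23,20,cv); (24,9,cv); (24,20,cv); (24,21,cv); (25,19,cv); (25,20,cv); (25,21,cv)


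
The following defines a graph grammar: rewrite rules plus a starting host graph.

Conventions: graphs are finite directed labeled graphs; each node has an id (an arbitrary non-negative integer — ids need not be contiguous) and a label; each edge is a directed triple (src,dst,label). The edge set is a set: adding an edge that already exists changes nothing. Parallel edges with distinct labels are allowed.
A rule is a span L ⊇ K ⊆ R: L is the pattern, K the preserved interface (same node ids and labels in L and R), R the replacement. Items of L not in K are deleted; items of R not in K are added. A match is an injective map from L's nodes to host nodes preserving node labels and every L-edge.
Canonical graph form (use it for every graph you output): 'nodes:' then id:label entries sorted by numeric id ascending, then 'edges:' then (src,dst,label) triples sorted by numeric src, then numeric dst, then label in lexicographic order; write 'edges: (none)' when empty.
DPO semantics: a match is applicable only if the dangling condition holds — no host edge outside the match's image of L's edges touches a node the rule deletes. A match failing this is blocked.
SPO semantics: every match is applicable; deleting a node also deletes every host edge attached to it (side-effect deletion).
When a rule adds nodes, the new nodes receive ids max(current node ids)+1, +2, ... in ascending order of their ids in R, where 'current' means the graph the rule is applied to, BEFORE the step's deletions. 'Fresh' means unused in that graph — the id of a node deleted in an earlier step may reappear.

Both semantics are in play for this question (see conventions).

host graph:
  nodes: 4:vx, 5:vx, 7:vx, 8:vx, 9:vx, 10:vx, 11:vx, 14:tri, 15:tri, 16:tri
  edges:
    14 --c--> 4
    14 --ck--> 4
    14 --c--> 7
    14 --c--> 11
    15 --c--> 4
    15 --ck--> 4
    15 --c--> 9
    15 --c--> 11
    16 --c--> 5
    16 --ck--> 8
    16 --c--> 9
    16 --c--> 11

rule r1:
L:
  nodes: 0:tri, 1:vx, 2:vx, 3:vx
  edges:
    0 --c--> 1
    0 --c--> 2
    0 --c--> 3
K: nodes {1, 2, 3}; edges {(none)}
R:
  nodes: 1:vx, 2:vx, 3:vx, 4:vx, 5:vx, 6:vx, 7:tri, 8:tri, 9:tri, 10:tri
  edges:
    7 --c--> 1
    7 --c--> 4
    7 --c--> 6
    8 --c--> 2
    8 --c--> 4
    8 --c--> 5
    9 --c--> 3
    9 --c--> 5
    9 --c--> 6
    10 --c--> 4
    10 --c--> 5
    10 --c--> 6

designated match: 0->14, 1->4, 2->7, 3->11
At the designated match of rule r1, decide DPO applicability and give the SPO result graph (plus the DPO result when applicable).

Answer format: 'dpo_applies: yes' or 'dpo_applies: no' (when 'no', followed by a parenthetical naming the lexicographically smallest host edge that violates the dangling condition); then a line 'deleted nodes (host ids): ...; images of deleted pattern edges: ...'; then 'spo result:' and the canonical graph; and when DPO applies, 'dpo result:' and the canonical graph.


dpo_applies: no
(the rule deletes node 14, which keeps host edge (14,4,ck) outside the match image — the dangling condition fails, DPO blocks; SPO proceeds and side-deletes such edges)
deleted nodes (host ids): 14; images of deleted pattern edges: (14,4,c); (14,7,c); (14,11,c)
spo result:
nodes: 4:vx, 5:vx, 7:vx, 8:vx, 9:vx, 10:vx, 11:vx, 15:tri, 16:tri, 17:vx, 18:vx, 19:vx, 20:tri, 21:tri, 22:tri, 23:tri
edges: (15,4,c); (15,4,ck); (15,9,c); (15,11,c); (16,5,c); (16,8,ck); (16,9,c); (16,11,c); (20,4,c); (20,17,c); (20,19,c); (21,7,c); (21,17,c); (21,18,c); (22,11,c); (22,18,c); (22,19,c); (23,17,c); (23,18,c); (23,19,c)


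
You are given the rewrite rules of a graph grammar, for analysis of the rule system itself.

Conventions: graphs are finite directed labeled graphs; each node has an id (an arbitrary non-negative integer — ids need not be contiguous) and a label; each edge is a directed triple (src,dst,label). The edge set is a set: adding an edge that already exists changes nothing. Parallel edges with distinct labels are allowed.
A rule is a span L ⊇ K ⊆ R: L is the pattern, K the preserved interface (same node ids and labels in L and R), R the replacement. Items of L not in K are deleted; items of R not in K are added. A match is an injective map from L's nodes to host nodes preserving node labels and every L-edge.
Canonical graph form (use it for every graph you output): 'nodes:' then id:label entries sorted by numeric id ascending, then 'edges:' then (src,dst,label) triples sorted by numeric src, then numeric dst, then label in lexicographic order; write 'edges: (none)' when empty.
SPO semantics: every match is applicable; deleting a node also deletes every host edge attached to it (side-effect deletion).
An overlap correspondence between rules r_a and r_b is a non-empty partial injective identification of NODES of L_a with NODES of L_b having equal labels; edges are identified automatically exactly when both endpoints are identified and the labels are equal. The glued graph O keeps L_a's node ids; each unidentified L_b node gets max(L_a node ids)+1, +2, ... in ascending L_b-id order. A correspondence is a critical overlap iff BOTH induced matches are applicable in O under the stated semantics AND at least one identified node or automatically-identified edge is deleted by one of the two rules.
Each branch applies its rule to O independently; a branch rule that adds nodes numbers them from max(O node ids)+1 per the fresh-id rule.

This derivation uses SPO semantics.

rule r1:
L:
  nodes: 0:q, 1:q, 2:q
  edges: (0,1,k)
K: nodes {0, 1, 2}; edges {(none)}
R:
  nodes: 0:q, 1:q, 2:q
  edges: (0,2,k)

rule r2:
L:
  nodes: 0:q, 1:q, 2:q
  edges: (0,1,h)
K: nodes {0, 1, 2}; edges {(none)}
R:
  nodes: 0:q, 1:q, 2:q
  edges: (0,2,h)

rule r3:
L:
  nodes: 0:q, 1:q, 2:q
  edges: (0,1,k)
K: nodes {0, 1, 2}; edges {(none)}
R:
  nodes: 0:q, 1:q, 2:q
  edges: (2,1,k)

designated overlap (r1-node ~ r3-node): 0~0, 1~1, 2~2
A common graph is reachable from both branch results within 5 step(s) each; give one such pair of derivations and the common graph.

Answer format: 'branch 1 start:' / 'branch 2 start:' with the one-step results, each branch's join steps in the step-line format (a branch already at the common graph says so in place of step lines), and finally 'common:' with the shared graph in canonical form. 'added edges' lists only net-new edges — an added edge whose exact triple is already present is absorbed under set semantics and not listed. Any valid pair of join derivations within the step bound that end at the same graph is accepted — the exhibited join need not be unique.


branch 1 start:
nodes: 0:q, 1:q, 2:q
edges: (0,2,k)
branch 2 start:
nodes: 0:q, 1:q, 2:q
edges: (2,1,k)
branch 1 step 1: rule r1; match: 0->0, 1->2, 2->1; deleted nodes (none); deleted edges (0,2,k); added nodes (none); added edges (0,1,k); result: nodes: 0:q, 1:q, 2:q edges: (0,1,k)
branch 2 step 1: rule r3; match: 0->2, 1->1, 2->0; deleted nodes (none); deleted edges (2,1,k); added nodes (none); added edges (0,1,k); result: nodes: 0:q, 1:q, 2:q edges: (0,1,k)
common:
nodes: 0:q, 1:q, 2:q
edges: (0,1,k)


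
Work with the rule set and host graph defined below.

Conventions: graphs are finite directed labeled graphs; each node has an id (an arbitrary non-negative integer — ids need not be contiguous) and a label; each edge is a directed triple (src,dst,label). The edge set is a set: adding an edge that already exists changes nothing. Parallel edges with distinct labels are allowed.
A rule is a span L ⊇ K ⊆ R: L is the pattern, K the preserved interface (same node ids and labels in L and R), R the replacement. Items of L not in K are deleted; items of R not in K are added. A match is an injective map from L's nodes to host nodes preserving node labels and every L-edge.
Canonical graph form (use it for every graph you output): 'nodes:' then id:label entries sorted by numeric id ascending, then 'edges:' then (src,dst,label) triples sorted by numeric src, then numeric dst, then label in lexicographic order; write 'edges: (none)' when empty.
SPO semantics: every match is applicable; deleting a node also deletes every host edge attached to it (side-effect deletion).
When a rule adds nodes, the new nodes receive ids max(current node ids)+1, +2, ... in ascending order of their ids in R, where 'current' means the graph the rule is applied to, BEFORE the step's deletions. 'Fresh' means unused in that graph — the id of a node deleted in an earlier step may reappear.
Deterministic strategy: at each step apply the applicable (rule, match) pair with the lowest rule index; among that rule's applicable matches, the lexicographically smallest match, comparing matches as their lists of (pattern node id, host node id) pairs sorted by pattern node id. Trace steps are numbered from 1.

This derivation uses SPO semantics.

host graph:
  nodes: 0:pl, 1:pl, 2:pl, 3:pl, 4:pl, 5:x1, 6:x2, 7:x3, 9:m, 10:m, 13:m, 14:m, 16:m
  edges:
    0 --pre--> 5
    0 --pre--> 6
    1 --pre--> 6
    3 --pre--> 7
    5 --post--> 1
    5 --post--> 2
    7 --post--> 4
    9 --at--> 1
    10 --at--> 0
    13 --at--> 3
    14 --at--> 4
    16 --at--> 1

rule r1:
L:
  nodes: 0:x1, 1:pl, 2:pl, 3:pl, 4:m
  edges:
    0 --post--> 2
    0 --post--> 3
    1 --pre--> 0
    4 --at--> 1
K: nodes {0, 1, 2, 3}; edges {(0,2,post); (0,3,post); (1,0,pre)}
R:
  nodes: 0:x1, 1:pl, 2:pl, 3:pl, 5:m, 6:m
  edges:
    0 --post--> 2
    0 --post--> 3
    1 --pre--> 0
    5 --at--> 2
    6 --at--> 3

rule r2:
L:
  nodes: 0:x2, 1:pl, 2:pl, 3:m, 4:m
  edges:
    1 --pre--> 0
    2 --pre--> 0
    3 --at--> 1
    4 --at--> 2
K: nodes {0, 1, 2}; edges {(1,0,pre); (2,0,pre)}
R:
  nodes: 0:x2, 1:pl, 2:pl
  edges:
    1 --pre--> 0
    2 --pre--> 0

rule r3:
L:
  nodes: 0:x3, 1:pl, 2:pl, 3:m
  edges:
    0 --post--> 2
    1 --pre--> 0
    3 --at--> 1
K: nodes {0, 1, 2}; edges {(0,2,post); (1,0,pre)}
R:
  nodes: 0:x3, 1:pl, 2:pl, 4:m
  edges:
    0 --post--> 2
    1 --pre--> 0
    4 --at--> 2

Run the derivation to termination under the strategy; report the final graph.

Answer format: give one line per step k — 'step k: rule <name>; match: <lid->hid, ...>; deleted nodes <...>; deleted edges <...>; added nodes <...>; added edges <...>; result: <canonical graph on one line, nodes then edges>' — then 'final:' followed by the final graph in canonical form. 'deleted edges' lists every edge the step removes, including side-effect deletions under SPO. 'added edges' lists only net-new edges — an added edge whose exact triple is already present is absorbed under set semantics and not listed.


step 1: rule r1; match: 0->5, 1->0, 2->1, 3->2, 4->10; deleted nodes 10; deleted edges (10,0,at); added nodes 17, 18; added edges (17,1,at); (18,2,at); result: nodes: 0:pl, 1:pl, 2:pl, 3:pl, 4:pl, 5:x1, 6:x2, 7:x3, 9:m, 13:m, 14:m, 16:m, 17:m, 18:m edges: (0,5,pre); (0,6,pre); (1,6,pre); (3,7,pre); (5,1,post); (5,2,post); (7,4,post); (9,1,at); (13,3,at); (14,4,at); (16,1,at); (17,1,at); (18,2,at)
step 2: rule r3; match: 0->7, 1->3, 2->4, 3->13; deleted nodes 13; deleted edges (13,3,at); added nodes 19; added edges (19,4,at); result: nodes: 0:pl, 1:pl, 2:pl, 3:pl, 4:pl, 5:x1, 6:x2, 7:x3, 9:m, 14:m, 16:m, 17:m, 18:m, 19:m edges: (0,5,pre); (0,6,pre); (1,6,pre); (3,7,pre); (5,1,post); (5,2,post); (7,4,post); (9,1,at); (14,4,at); (16,1,at); (17,1,at); (18,2,at); (19,4,at)
final:
nodes: 0:pl, 1:pl, 2:pl, 3:pl, 4:pl, 5:x1, 6:x2, 7:x3, 9:m, 14:m, 16:m, 17:m, 18:m, 19:m
edges: (0,5,pre); (0,6,pre); (1,6,pre); (3,7,pre); (5,1,post); (5,2,post); (7,4,post); (9,1,at); (14,4,at); (16,1,at); (17,1,at); (18,2,at); (19,4,at)


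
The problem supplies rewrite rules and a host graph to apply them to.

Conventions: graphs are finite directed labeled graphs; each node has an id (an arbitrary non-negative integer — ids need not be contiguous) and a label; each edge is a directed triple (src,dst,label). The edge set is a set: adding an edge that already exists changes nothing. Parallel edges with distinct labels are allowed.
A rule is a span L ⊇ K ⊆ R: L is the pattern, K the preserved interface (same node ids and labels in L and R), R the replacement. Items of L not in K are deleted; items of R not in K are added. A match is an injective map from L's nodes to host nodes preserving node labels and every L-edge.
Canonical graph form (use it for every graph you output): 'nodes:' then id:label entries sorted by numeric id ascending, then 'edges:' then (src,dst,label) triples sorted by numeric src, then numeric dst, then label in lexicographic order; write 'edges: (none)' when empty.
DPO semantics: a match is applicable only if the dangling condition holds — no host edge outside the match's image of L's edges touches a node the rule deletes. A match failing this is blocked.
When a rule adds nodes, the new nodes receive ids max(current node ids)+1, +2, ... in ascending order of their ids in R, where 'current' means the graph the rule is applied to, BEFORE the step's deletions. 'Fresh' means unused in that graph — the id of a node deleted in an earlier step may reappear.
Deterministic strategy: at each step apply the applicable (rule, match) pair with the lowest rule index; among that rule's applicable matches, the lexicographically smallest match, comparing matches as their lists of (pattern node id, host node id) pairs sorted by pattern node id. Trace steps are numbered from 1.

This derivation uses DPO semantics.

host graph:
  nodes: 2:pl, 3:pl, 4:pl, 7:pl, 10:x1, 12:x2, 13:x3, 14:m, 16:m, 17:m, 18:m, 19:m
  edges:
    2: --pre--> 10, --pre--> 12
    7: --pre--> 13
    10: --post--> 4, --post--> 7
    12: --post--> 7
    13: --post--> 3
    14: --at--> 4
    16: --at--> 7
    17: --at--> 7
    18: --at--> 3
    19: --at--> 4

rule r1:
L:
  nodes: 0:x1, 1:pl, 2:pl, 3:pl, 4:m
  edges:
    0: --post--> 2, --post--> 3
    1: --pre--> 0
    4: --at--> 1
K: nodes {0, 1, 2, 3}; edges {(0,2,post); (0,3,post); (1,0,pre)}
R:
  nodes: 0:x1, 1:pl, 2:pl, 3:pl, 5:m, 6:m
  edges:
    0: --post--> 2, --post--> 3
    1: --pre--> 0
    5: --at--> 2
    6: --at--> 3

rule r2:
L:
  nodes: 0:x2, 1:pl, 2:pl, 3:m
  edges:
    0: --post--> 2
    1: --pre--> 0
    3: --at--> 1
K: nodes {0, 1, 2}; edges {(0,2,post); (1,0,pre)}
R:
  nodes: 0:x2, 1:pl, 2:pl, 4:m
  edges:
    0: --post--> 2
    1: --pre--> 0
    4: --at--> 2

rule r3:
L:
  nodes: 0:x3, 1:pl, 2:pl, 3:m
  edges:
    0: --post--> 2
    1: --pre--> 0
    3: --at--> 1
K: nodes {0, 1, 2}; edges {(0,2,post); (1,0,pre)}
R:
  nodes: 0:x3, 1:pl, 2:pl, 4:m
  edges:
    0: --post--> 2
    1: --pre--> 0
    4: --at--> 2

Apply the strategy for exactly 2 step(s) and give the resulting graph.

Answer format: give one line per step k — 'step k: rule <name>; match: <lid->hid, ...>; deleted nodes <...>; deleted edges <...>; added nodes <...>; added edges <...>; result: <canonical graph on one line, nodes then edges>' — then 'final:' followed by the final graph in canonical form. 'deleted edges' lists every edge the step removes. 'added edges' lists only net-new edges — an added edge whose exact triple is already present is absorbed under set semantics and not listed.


step 1: rule r3; match: 0->13, 1->7, 2->3, 3->16; deleted nodes 16; deleted edges (16,7,at); added nodes 20; added edges (20,3,at); result: nodes: 2:pl, 3:pl, 4:pl, 7:pl, 10:x1, 12:x2, 13:x3, 14:m, 17:m, 18:m, 19:m, 20:m edges: (2,10,pre); (2,12,pre); (7,13,pre); (10,4,post); (10,7,post); (12,7,post); (13,3,post); (14,4,at); (17,7,at); (18,3,at); (19,4,at); (20,3,at)
step 2: rule r3; match: 0->13, 1->7, 2->3, 3->17; deleted nodes 17; deleted edges (17,7,at); added nodes 21; added edges (21,3,at); result: nodes: 2:pl, 3:pl, 4:pl, 7:pl, 10:x1, 12:x2, 13:x3, 14:m, 18:m, 19:m, 20:m, 21:m edges: (2,10,pre); (2,12,pre); (7,13,pre); (10,4,post); (10,7,post); (12,7,post); (13,3,post); (14,4,at); (18,3,at); (19,4,at); (20,3,at); (21,3,at)
final:
nodes: 2:pl, 3:pl, 4:pl, 7:pl, 10:x1, 12:x2, 13:x3, 14:m, 18:m, 19:m, 20:m, 21:m
edges: (2,10,pre); (2,12,pre); (7,13,pre); (10,4,post); (10,7,post); (12,7,post); (13,3,post); (14,4,at); (18,3,at); (19,4,at); (20,3,at); (21,3,at)


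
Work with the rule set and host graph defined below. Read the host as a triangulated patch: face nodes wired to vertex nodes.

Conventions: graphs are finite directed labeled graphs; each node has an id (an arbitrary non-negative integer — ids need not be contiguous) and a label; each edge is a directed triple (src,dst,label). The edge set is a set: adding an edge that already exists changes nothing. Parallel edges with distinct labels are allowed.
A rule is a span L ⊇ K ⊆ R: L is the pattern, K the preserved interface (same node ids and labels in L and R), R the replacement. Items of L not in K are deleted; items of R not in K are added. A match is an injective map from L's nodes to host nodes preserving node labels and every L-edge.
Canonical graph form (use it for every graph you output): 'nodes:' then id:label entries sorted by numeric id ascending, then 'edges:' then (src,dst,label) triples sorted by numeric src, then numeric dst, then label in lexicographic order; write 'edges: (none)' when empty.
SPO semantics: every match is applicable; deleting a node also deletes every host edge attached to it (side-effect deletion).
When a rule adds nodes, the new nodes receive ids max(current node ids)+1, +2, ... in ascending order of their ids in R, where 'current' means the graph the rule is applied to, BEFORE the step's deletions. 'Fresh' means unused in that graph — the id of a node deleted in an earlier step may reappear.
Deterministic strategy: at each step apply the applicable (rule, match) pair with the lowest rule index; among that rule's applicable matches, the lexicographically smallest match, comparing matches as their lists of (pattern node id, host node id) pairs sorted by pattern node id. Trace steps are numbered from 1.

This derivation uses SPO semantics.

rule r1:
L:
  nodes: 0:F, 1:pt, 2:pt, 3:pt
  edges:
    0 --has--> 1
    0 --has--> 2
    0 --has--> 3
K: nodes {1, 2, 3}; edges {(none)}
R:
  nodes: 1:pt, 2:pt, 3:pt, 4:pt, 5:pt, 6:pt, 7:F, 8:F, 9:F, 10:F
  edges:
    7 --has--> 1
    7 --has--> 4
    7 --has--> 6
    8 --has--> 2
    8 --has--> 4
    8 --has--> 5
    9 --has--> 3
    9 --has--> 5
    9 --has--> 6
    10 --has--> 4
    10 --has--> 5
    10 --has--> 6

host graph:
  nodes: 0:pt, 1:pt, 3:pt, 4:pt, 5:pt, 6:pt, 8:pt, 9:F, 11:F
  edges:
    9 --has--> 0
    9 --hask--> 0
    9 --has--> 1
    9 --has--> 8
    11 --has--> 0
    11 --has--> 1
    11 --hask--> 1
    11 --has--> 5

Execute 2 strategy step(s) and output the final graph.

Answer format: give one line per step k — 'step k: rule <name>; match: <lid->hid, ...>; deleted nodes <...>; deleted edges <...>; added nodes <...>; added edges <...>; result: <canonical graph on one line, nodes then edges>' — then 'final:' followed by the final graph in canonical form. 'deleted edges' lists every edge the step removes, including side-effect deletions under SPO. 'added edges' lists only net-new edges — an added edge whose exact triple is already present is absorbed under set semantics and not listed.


step 1: rule r1; match: 0->9, 1->0, 2->1, 3->8; deleted nodes 9; deleted edges (9,0,has); (9,0,hask); (9,1,has); (9,8,has); added nodes 12, 13, 14, 15, 16, 17, 18; added edges (15,0,has); (15,12,has); (15,14,has); (16,1,has); (16,12,has); (16,13,has); (17,8,has); (17,13,has); (17,14,has); (18,12,has); (18,13,has); (18,14,has); result: nodes: 0:pt, 1:pt, 3:pt, 4:pt, 5:pt, 6:pt, 8:pt, 11:F, 12:pt, 13:pt, 14:pt, 15:F, 16:F, 17:F, 18:F edges: (11,0,has); (11,1,has); (11,1,hask); (11,5,has); (15,0,has); (15,12,has); (15,14,has); (16,1,has); (16,12,has); (16,13,has); (17,8,has); (17,13,has); (17,14,has); (18,12,has); (18,13,has); (18,14,has)
step 2: rule r1; match: 0->11, 1->0, 2->1, 3->5; deleted nodes 11; deleted edges (11,0,has); (11,1,has); (11,1,hask); (11,5,has); added nodes 19, 20, 21, 22, 23, 24, 25; added edges (22,0,has); (22,19,has); (22,21,has); (23,1,has); (23,19,has); (23,20,has); (24,5,has); (24,20,has); (24,21,has); (25,19,has); (25,20,has); (25,21,has); result: nodes: 0:pt, 1:pt, 3:pt, 4:pt, 5:pt, 6:pt, 8:pt, 12:pt, 13:pt, 14:pt, 15:F, 16:F, 17:F, 18:F, 19:pt, 20:pt, 21:pt, 22:F, 23:F, 24:F, 25:F edges: (15,0,has); (15,12,has); (15,14,has); (16,1,has); (16,12,has); (16,13,has); (17,8,has); (17,13,has); (17,14,has); (18,12,has); (18,13,has); (18,14,has); (22,0,has); (22,19,has); (22,21,has); (23,1,has); (23,19,has); (23,20,has); (24,5,has); (24,20,has); (24,21,has); (25,19,has); (25,20,has); (25,21,has)
final:
nodes: 0:pt, 1:pt, 3:pt, 4:pt, 5:pt, 6:pt, 8:pt, 12:pt, 13:pt, 14:pt, 15:F, 16:F, 17:F, 18:F, 19:pt, 20:pt, 21:pt, 22:F, 23:F, 24:F, 25:F
edges: (15,0,has); (15,12,has); (15,14,has); (16,1,has); (16,12,has); (16,13,has); (17,8,has); (17,13,has); (17,14,has); (18,12,has); (18,13,has); (18,14,has); (22,0,has); (22,19,has); (22,21,has); (23,1,has); (23,19,has); (23,20,has); (24,5,has); (24,20,has); (24,21,has); (25,19,has); (25,20,has); (25,21,has)


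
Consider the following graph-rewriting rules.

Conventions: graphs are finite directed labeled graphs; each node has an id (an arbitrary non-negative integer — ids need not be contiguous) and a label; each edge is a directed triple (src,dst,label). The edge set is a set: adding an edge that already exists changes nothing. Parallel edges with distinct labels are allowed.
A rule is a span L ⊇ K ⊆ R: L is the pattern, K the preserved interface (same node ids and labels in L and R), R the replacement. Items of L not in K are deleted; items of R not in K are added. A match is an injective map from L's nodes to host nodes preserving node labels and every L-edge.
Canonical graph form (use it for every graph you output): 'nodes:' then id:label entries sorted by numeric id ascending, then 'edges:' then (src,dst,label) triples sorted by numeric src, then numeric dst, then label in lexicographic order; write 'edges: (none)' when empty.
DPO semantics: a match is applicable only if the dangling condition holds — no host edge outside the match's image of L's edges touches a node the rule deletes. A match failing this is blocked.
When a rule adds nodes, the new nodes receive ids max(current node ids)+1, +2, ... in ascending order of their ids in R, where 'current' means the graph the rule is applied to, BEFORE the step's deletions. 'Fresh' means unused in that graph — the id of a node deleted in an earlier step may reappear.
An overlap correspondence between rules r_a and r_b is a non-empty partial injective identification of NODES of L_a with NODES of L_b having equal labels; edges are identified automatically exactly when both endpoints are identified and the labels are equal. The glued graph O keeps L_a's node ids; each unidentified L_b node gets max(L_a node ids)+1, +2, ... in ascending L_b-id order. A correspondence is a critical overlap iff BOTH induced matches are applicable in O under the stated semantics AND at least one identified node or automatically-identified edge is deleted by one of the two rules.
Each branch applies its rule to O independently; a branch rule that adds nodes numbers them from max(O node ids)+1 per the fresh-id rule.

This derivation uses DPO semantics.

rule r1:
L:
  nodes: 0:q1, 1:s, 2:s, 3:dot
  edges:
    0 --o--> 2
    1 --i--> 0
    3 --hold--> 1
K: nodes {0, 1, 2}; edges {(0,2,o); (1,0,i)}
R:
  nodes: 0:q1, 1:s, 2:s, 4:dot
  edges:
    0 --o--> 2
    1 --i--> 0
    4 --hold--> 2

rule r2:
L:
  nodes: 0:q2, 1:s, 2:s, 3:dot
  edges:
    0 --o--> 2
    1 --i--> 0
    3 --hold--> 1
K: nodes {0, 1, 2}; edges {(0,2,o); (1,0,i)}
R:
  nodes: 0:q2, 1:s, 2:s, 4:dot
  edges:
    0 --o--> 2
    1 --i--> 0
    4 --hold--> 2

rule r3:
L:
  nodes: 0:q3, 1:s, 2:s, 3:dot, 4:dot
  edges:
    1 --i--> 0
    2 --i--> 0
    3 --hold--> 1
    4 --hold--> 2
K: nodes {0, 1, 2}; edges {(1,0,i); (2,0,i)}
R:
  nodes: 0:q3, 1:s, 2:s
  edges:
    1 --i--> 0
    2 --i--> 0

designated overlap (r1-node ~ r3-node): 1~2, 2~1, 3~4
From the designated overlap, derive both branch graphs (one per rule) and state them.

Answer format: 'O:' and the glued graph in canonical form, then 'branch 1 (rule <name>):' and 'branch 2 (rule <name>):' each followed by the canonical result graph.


O:
nodes: 0:q1, 1:s, 2:s, 3:dot, 4:q3, 5:dot
edges: (0,2,o); (1,0,i); (1,4,i); (2,4,i); (3,1,hold); (5,2,hold)
branch 1 (rule r1):
nodes: 0:q1, 1:s, 2:s, 4:q3, 5:dot, 6:dot
edges: (0,2,o); (1,0,i); (1,4,i); (2,4,i); (5,2,hold); (6,2,hold)
branch 2 (rule r3):
nodes: 0:q1, 1:s, 2:s, 4:q3
edges: (0,2,o); (1,0,i); (1,4,i); (2,4,i)


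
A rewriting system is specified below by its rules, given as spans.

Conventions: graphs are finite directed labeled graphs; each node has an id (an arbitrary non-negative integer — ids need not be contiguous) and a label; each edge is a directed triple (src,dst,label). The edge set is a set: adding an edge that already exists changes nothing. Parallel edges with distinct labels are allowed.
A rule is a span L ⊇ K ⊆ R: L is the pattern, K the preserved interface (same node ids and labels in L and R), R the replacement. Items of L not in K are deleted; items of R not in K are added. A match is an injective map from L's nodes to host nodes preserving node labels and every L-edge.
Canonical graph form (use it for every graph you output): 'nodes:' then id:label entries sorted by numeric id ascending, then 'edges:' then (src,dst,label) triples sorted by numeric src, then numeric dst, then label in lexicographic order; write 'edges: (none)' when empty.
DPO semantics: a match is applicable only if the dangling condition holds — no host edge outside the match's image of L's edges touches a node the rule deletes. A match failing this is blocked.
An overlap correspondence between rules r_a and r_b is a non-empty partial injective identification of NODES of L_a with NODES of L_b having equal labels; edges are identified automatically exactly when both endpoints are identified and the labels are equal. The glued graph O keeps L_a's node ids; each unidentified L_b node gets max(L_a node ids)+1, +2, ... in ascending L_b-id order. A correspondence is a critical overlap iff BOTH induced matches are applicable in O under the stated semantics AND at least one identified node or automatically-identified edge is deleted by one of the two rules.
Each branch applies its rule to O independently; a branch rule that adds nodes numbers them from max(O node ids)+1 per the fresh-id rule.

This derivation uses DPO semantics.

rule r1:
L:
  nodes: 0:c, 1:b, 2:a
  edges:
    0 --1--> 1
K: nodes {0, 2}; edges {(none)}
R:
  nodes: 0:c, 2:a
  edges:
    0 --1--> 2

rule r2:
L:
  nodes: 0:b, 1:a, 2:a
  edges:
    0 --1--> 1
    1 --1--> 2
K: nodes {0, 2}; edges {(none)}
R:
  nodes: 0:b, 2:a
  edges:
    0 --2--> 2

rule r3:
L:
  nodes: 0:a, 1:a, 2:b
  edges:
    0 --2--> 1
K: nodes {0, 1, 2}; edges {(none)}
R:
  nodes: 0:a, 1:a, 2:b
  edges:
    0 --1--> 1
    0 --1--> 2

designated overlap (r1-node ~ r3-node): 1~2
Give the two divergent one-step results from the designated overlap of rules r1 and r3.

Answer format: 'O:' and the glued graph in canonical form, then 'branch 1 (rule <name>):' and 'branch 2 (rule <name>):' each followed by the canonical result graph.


O:
nodes: 0:c, 1:b, 2:a, 3:a, 4:a
edges: (0,1,1); (3,4,2)
branch 1 (rule r1):
nodes: 0:c, 2:a, 3:a, 4:a
edges: (0,2,1); (3,4,2)
branch 2 (rule r3):
nodes: 0:c, 1:b, 2:a, 3:a, 4:a
edges: (0,1,1); (3,1,1); (3,4,1)


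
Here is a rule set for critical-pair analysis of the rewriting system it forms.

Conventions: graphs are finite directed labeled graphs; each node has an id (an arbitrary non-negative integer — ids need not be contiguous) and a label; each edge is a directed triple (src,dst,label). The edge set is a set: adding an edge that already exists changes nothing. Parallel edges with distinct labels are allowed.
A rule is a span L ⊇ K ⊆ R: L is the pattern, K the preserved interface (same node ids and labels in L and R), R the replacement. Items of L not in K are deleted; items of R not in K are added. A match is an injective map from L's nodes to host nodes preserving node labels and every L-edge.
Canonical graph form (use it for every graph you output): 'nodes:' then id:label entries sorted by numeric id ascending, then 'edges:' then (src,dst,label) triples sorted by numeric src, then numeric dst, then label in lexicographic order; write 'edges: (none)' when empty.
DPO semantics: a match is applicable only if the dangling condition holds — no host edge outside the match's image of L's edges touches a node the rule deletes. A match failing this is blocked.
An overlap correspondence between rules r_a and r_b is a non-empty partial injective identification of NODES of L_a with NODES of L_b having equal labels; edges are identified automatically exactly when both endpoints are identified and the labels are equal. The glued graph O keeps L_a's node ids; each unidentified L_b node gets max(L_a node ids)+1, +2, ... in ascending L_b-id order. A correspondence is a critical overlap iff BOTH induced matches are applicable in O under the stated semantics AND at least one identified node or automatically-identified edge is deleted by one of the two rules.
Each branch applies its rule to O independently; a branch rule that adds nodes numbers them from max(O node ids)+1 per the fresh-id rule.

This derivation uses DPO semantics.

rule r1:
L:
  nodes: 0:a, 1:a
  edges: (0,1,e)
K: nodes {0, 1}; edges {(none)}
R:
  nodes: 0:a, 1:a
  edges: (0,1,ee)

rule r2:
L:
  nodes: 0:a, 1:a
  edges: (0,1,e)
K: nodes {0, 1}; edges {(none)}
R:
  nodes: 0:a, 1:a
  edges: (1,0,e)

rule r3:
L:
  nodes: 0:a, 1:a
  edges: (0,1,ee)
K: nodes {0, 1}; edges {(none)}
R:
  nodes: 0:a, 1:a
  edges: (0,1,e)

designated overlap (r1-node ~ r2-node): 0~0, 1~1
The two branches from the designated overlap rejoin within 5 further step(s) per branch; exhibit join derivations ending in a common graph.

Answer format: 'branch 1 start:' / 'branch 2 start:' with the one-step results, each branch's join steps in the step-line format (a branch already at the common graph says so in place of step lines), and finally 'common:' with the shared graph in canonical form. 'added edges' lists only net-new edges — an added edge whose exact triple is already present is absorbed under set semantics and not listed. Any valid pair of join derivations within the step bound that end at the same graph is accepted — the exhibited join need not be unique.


branch 1 start:
nodes: 0:a, 1:a
edges: (0,1,ee)
branch 2 start:
nodes: 0:a, 1:a
edges: (1,0,e)
branch 1 step 1: rule r3; match: 0->0, 1->1; deleted nodes (none); deleted edges (0,1,ee); added nodes (none); added edges (0,1,e); result: nodes: 0:a, 1:a edges: (0,1,e)
branch 2 step 1: rule r2; match: 0->1, 1->0; deleted nodes (none); deleted edges (1,0,e); added nodes (none); added edges (0,1,e); result: nodes: 0:a, 1:a edges: (0,1,e)
common:
nodes: 0:a, 1:a
edges: (0,1,e)
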